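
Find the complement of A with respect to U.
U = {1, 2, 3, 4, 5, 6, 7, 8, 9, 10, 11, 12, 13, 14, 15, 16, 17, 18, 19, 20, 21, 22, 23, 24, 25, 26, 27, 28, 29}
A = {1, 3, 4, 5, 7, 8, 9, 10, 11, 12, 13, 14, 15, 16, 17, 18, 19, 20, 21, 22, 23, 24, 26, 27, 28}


Universal set U = {1, 2, 3, 4, 5, 6, 7, 8, 9, 10, 11, 12, 13, 14, 15, 16, 17, 18, 19, 20, 21, 22, 23, 24, 25, 26, 27, 28, 29}
Set A = {1, 3, 4, 5, 7, 8, 9, 10, 11, 12, 13, 14, 15, 16, 17, 18, 19, 20, 21, 22, 23, 24, 26, 27, 28}
A' = U \ A = elements in U but not in A
Checking each element of U:
1 (in A, exclude), 2 (not in A, include), 3 (in A, exclude), 4 (in A, exclude), 5 (in A, exclude), 6 (not in A, include), 7 (in A, exclude), 8 (in A, exclude), 9 (in A, exclude), 10 (in A, exclude), 11 (in A, exclude), 12 (in A, exclude), 13 (in A, exclude), 14 (in A, exclude), 15 (in A, exclude), 16 (in A, exclude), 17 (in A, exclude), 18 (in A, exclude), 19 (in A, exclude), 20 (in A, exclude), 21 (in A, exclude), 22 (in A, exclude), 23 (in A, exclude), 24 (in A, exclude), 25 (not in A, include), 26 (in A, exclude), 27 (in A, exclude), 28 (in A, exclude), 29 (not in A, include)
A' = {2, 6, 25, 29}

{2, 6, 25, 29}


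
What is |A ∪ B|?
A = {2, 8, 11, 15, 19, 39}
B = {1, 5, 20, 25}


Set A = {2, 8, 11, 15, 19, 39}, |A| = 6
Set B = {1, 5, 20, 25}, |B| = 4
A ∩ B = {}, |A ∩ B| = 0
|A ∪ B| = |A| + |B| - |A ∩ B| = 6 + 4 - 0 = 10

10


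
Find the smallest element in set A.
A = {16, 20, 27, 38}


Set A = {16, 20, 27, 38}
Elements in ascending order: 16, 20, 27, 38
The smallest element is 16.

16


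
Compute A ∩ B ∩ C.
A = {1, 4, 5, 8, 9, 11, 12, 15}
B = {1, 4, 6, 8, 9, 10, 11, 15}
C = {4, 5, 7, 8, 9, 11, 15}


Set A = {1, 4, 5, 8, 9, 11, 12, 15}
Set B = {1, 4, 6, 8, 9, 10, 11, 15}
Set C = {4, 5, 7, 8, 9, 11, 15}
First, A ∩ B = {1, 4, 8, 9, 11, 15}
Then, (A ∩ B) ∩ C = {4, 8, 9, 11, 15}

{4, 8, 9, 11, 15}


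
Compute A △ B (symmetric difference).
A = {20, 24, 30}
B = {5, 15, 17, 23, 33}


Set A = {20, 24, 30}
Set B = {5, 15, 17, 23, 33}
A △ B = (A \ B) ∪ (B \ A)
Elements in A but not B: {20, 24, 30}
Elements in B but not A: {5, 15, 17, 23, 33}
A △ B = {5, 15, 17, 20, 23, 24, 30, 33}

{5, 15, 17, 20, 23, 24, 30, 33}


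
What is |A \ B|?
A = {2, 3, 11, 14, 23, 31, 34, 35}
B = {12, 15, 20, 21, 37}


Set A = {2, 3, 11, 14, 23, 31, 34, 35}
Set B = {12, 15, 20, 21, 37}
A \ B = {2, 3, 11, 14, 23, 31, 34, 35}
|A \ B| = 8

8


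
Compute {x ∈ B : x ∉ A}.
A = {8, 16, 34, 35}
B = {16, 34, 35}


Set A = {8, 16, 34, 35}
Set B = {16, 34, 35}
Check each element of B against A:
16 ∈ A, 34 ∈ A, 35 ∈ A
Elements of B not in A: {}

{}


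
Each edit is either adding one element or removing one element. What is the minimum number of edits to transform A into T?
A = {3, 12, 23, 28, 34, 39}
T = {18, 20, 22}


Set A = {3, 12, 23, 28, 34, 39}
Set T = {18, 20, 22}
Elements to remove from A (in A, not in T): {3, 12, 23, 28, 34, 39} → 6 removals
Elements to add to A (in T, not in A): {18, 20, 22} → 3 additions
Total edits = 6 + 3 = 9

9


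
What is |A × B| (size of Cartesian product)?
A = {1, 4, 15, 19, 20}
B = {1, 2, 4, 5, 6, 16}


Set A = {1, 4, 15, 19, 20} has 5 elements.
Set B = {1, 2, 4, 5, 6, 16} has 6 elements.
|A × B| = |A| × |B| = 5 × 6 = 30

30


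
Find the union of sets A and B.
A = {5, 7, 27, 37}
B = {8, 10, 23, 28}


Set A = {5, 7, 27, 37}
Set B = {8, 10, 23, 28}
A ∪ B includes all elements in either set.
Elements from A: {5, 7, 27, 37}
Elements from B not already included: {8, 10, 23, 28}
A ∪ B = {5, 7, 8, 10, 23, 27, 28, 37}

{5, 7, 8, 10, 23, 27, 28, 37}


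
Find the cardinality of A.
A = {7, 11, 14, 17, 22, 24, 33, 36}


Set A = {7, 11, 14, 17, 22, 24, 33, 36}
Listing elements: 7, 11, 14, 17, 22, 24, 33, 36
Counting: 8 elements
|A| = 8

8


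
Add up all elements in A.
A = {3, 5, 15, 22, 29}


Set A = {3, 5, 15, 22, 29}
Sum = 3 + 5 + 15 + 22 + 29 = 74

74


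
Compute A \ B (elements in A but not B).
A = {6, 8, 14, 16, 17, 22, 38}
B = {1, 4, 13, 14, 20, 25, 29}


Set A = {6, 8, 14, 16, 17, 22, 38}
Set B = {1, 4, 13, 14, 20, 25, 29}
A \ B includes elements in A that are not in B.
Check each element of A:
6 (not in B, keep), 8 (not in B, keep), 14 (in B, remove), 16 (not in B, keep), 17 (not in B, keep), 22 (not in B, keep), 38 (not in B, keep)
A \ B = {6, 8, 16, 17, 22, 38}

{6, 8, 16, 17, 22, 38}


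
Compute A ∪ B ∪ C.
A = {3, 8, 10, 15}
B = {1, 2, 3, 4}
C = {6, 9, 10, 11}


Set A = {3, 8, 10, 15}
Set B = {1, 2, 3, 4}
Set C = {6, 9, 10, 11}
First, A ∪ B = {1, 2, 3, 4, 8, 10, 15}
Then, (A ∪ B) ∪ C = {1, 2, 3, 4, 6, 8, 9, 10, 11, 15}

{1, 2, 3, 4, 6, 8, 9, 10, 11, 15}


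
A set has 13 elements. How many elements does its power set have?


The set has 13 elements.
The power set contains all possible subsets.
|P(A)| = 2^|A| = 2^13 = 8192

8192


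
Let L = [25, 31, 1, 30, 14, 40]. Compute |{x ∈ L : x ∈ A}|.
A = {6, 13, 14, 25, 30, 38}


Set A = {6, 13, 14, 25, 30, 38}
Candidates: [25, 31, 1, 30, 14, 40]
Check each candidate:
25 ∈ A, 31 ∉ A, 1 ∉ A, 30 ∈ A, 14 ∈ A, 40 ∉ A
Count of candidates in A: 3

3


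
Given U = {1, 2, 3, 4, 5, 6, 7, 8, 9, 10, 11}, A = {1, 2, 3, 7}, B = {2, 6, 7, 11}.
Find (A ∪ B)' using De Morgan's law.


U = {1, 2, 3, 4, 5, 6, 7, 8, 9, 10, 11}
A = {1, 2, 3, 7}, B = {2, 6, 7, 11}
A ∪ B = {1, 2, 3, 6, 7, 11}
(A ∪ B)' = U \ (A ∪ B) = {4, 5, 8, 9, 10}
Verification via A' ∩ B': A' = {4, 5, 6, 8, 9, 10, 11}, B' = {1, 3, 4, 5, 8, 9, 10}
A' ∩ B' = {4, 5, 8, 9, 10} ✓

{4, 5, 8, 9, 10}


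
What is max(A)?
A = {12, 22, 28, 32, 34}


Set A = {12, 22, 28, 32, 34}
Elements in ascending order: 12, 22, 28, 32, 34
The largest element is 34.

34


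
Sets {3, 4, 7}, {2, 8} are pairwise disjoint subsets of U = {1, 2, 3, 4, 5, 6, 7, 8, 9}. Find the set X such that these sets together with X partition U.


U = {1, 2, 3, 4, 5, 6, 7, 8, 9}
Shown blocks: {3, 4, 7}, {2, 8}
A partition's blocks are pairwise disjoint and cover U, so the missing block = U \ (union of shown blocks).
Union of shown blocks: {2, 3, 4, 7, 8}
Missing block = U \ (union) = {1, 5, 6, 9}

{1, 5, 6, 9}


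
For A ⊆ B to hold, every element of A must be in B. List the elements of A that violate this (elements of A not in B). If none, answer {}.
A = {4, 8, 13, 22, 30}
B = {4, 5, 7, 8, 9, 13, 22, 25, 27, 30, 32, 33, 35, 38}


Set A = {4, 8, 13, 22, 30}
Set B = {4, 5, 7, 8, 9, 13, 22, 25, 27, 30, 32, 33, 35, 38}
Check each element of A against B:
4 ∈ B, 8 ∈ B, 13 ∈ B, 22 ∈ B, 30 ∈ B
Elements of A not in B: {}

{}


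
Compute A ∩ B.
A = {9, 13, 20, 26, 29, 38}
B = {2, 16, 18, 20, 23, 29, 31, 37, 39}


Set A = {9, 13, 20, 26, 29, 38}
Set B = {2, 16, 18, 20, 23, 29, 31, 37, 39}
A ∩ B includes only elements in both sets.
Check each element of A against B:
9 ✗, 13 ✗, 20 ✓, 26 ✗, 29 ✓, 38 ✗
A ∩ B = {20, 29}

{20, 29}


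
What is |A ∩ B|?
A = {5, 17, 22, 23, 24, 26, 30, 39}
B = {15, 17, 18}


Set A = {5, 17, 22, 23, 24, 26, 30, 39}
Set B = {15, 17, 18}
A ∩ B = {17}
|A ∩ B| = 1

1


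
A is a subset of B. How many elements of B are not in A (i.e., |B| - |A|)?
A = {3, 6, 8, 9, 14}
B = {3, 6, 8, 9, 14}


Set A = {3, 6, 8, 9, 14}, |A| = 5
Set B = {3, 6, 8, 9, 14}, |B| = 5
Since A ⊆ B: B \ A = {}
|B| - |A| = 5 - 5 = 0

0


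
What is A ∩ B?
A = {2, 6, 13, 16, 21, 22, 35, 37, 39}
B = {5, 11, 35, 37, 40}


Set A = {2, 6, 13, 16, 21, 22, 35, 37, 39}
Set B = {5, 11, 35, 37, 40}
A ∩ B includes only elements in both sets.
Check each element of A against B:
2 ✗, 6 ✗, 13 ✗, 16 ✗, 21 ✗, 22 ✗, 35 ✓, 37 ✓, 39 ✗
A ∩ B = {35, 37}

{35, 37}


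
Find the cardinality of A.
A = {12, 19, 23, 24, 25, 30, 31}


Set A = {12, 19, 23, 24, 25, 30, 31}
Listing elements: 12, 19, 23, 24, 25, 30, 31
Counting: 7 elements
|A| = 7

7


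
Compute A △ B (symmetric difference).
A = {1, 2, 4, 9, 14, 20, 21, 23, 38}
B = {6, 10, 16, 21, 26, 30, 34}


Set A = {1, 2, 4, 9, 14, 20, 21, 23, 38}
Set B = {6, 10, 16, 21, 26, 30, 34}
A △ B = (A \ B) ∪ (B \ A)
Elements in A but not B: {1, 2, 4, 9, 14, 20, 23, 38}
Elements in B but not A: {6, 10, 16, 26, 30, 34}
A △ B = {1, 2, 4, 6, 9, 10, 14, 16, 20, 23, 26, 30, 34, 38}

{1, 2, 4, 6, 9, 10, 14, 16, 20, 23, 26, 30, 34, 38}


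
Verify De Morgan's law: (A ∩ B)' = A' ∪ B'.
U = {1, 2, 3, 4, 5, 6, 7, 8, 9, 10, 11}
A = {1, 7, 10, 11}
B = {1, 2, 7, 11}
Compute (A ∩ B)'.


U = {1, 2, 3, 4, 5, 6, 7, 8, 9, 10, 11}
A = {1, 7, 10, 11}, B = {1, 2, 7, 11}
A ∩ B = {1, 7, 11}
(A ∩ B)' = U \ (A ∩ B) = {2, 3, 4, 5, 6, 8, 9, 10}
Verification via A' ∪ B': A' = {2, 3, 4, 5, 6, 8, 9}, B' = {3, 4, 5, 6, 8, 9, 10}
A' ∪ B' = {2, 3, 4, 5, 6, 8, 9, 10} ✓

{2, 3, 4, 5, 6, 8, 9, 10}


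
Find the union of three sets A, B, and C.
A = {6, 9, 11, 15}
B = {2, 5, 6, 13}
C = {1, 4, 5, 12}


Set A = {6, 9, 11, 15}
Set B = {2, 5, 6, 13}
Set C = {1, 4, 5, 12}
First, A ∪ B = {2, 5, 6, 9, 11, 13, 15}
Then, (A ∪ B) ∪ C = {1, 2, 4, 5, 6, 9, 11, 12, 13, 15}

{1, 2, 4, 5, 6, 9, 11, 12, 13, 15}


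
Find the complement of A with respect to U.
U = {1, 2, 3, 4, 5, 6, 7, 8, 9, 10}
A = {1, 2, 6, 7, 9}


Universal set U = {1, 2, 3, 4, 5, 6, 7, 8, 9, 10}
Set A = {1, 2, 6, 7, 9}
A' = U \ A = elements in U but not in A
Checking each element of U:
1 (in A, exclude), 2 (in A, exclude), 3 (not in A, include), 4 (not in A, include), 5 (not in A, include), 6 (in A, exclude), 7 (in A, exclude), 8 (not in A, include), 9 (in A, exclude), 10 (not in A, include)
A' = {3, 4, 5, 8, 10}

{3, 4, 5, 8, 10}


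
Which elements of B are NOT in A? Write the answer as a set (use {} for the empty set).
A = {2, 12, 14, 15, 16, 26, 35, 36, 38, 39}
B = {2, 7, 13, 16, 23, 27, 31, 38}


Set A = {2, 12, 14, 15, 16, 26, 35, 36, 38, 39}
Set B = {2, 7, 13, 16, 23, 27, 31, 38}
Check each element of B against A:
2 ∈ A, 7 ∉ A (include), 13 ∉ A (include), 16 ∈ A, 23 ∉ A (include), 27 ∉ A (include), 31 ∉ A (include), 38 ∈ A
Elements of B not in A: {7, 13, 23, 27, 31}

{7, 13, 23, 27, 31}


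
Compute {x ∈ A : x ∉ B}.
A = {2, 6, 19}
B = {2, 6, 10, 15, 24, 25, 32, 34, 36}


Set A = {2, 6, 19}
Set B = {2, 6, 10, 15, 24, 25, 32, 34, 36}
Check each element of A against B:
2 ∈ B, 6 ∈ B, 19 ∉ B (include)
Elements of A not in B: {19}

{19}


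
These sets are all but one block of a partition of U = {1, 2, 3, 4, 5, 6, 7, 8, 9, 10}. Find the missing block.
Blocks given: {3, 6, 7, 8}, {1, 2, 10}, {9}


U = {1, 2, 3, 4, 5, 6, 7, 8, 9, 10}
Shown blocks: {3, 6, 7, 8}, {1, 2, 10}, {9}
A partition's blocks are pairwise disjoint and cover U, so the missing block = U \ (union of shown blocks).
Union of shown blocks: {1, 2, 3, 6, 7, 8, 9, 10}
Missing block = U \ (union) = {4, 5}

{4, 5}


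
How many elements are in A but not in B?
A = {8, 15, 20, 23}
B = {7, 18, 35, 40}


Set A = {8, 15, 20, 23}
Set B = {7, 18, 35, 40}
A \ B = {8, 15, 20, 23}
|A \ B| = 4

4


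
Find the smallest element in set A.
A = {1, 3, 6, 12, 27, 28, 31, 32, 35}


Set A = {1, 3, 6, 12, 27, 28, 31, 32, 35}
Elements in ascending order: 1, 3, 6, 12, 27, 28, 31, 32, 35
The smallest element is 1.

1


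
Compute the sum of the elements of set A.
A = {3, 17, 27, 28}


Set A = {3, 17, 27, 28}
Sum = 3 + 17 + 27 + 28 = 75

75


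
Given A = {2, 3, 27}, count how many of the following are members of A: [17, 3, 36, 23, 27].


Set A = {2, 3, 27}
Candidates: [17, 3, 36, 23, 27]
Check each candidate:
17 ∉ A, 3 ∈ A, 36 ∉ A, 23 ∉ A, 27 ∈ A
Count of candidates in A: 2

2


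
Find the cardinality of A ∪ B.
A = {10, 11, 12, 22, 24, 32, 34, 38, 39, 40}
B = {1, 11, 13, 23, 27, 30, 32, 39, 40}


Set A = {10, 11, 12, 22, 24, 32, 34, 38, 39, 40}, |A| = 10
Set B = {1, 11, 13, 23, 27, 30, 32, 39, 40}, |B| = 9
A ∩ B = {11, 32, 39, 40}, |A ∩ B| = 4
|A ∪ B| = |A| + |B| - |A ∩ B| = 10 + 9 - 4 = 15

15


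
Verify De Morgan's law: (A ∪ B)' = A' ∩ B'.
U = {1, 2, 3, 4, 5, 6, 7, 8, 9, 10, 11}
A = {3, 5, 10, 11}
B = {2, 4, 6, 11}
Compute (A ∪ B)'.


U = {1, 2, 3, 4, 5, 6, 7, 8, 9, 10, 11}
A = {3, 5, 10, 11}, B = {2, 4, 6, 11}
A ∪ B = {2, 3, 4, 5, 6, 10, 11}
(A ∪ B)' = U \ (A ∪ B) = {1, 7, 8, 9}
Verification via A' ∩ B': A' = {1, 2, 4, 6, 7, 8, 9}, B' = {1, 3, 5, 7, 8, 9, 10}
A' ∩ B' = {1, 7, 8, 9} ✓

{1, 7, 8, 9}


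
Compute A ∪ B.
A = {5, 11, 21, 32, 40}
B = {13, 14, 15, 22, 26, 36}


Set A = {5, 11, 21, 32, 40}
Set B = {13, 14, 15, 22, 26, 36}
A ∪ B includes all elements in either set.
Elements from A: {5, 11, 21, 32, 40}
Elements from B not already included: {13, 14, 15, 22, 26, 36}
A ∪ B = {5, 11, 13, 14, 15, 21, 22, 26, 32, 36, 40}

{5, 11, 13, 14, 15, 21, 22, 26, 32, 36, 40}


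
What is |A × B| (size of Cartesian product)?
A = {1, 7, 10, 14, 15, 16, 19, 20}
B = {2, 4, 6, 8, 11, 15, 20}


Set A = {1, 7, 10, 14, 15, 16, 19, 20} has 8 elements.
Set B = {2, 4, 6, 8, 11, 15, 20} has 7 elements.
|A × B| = |A| × |B| = 8 × 7 = 56

56


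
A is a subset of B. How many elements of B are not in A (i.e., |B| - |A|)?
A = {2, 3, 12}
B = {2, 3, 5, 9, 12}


Set A = {2, 3, 12}, |A| = 3
Set B = {2, 3, 5, 9, 12}, |B| = 5
Since A ⊆ B: B \ A = {5, 9}
|B| - |A| = 5 - 3 = 2

2


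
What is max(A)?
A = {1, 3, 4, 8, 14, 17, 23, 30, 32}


Set A = {1, 3, 4, 8, 14, 17, 23, 30, 32}
Elements in ascending order: 1, 3, 4, 8, 14, 17, 23, 30, 32
The largest element is 32.

32


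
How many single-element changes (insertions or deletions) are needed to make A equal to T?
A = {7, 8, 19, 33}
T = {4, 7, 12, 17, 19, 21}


Set A = {7, 8, 19, 33}
Set T = {4, 7, 12, 17, 19, 21}
Elements to remove from A (in A, not in T): {8, 33} → 2 removals
Elements to add to A (in T, not in A): {4, 12, 17, 21} → 4 additions
Total edits = 2 + 4 = 6

6


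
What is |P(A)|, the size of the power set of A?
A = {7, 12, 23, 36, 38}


Set A = {7, 12, 23, 36, 38}
|A| = 5
The power set P(A) contains all subsets of A.
|P(A)| = 2^|A| = 2^5 = 32

32


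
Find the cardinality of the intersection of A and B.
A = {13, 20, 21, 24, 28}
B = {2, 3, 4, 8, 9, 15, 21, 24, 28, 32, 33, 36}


Set A = {13, 20, 21, 24, 28}
Set B = {2, 3, 4, 8, 9, 15, 21, 24, 28, 32, 33, 36}
A ∩ B = {21, 24, 28}
|A ∩ B| = 3

3


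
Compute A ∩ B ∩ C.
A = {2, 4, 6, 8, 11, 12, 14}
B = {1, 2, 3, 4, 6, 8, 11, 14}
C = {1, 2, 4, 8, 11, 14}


Set A = {2, 4, 6, 8, 11, 12, 14}
Set B = {1, 2, 3, 4, 6, 8, 11, 14}
Set C = {1, 2, 4, 8, 11, 14}
First, A ∩ B = {2, 4, 6, 8, 11, 14}
Then, (A ∩ B) ∩ C = {2, 4, 8, 11, 14}

{2, 4, 8, 11, 14}


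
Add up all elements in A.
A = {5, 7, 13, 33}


Set A = {5, 7, 13, 33}
Sum = 5 + 7 + 13 + 33 = 58

58


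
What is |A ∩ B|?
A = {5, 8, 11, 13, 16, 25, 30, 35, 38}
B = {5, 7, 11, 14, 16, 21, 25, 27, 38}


Set A = {5, 8, 11, 13, 16, 25, 30, 35, 38}
Set B = {5, 7, 11, 14, 16, 21, 25, 27, 38}
A ∩ B = {5, 11, 16, 25, 38}
|A ∩ B| = 5

5


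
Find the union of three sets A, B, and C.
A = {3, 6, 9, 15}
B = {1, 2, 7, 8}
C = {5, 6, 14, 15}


Set A = {3, 6, 9, 15}
Set B = {1, 2, 7, 8}
Set C = {5, 6, 14, 15}
First, A ∪ B = {1, 2, 3, 6, 7, 8, 9, 15}
Then, (A ∪ B) ∪ C = {1, 2, 3, 5, 6, 7, 8, 9, 14, 15}

{1, 2, 3, 5, 6, 7, 8, 9, 14, 15}


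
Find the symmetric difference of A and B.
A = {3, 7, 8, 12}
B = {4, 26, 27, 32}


Set A = {3, 7, 8, 12}
Set B = {4, 26, 27, 32}
A △ B = (A \ B) ∪ (B \ A)
Elements in A but not B: {3, 7, 8, 12}
Elements in B but not A: {4, 26, 27, 32}
A △ B = {3, 4, 7, 8, 12, 26, 27, 32}

{3, 4, 7, 8, 12, 26, 27, 32}


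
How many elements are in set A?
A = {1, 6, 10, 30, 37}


Set A = {1, 6, 10, 30, 37}
Listing elements: 1, 6, 10, 30, 37
Counting: 5 elements
|A| = 5

5


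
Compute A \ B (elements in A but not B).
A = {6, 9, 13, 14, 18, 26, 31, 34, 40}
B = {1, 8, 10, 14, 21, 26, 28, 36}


Set A = {6, 9, 13, 14, 18, 26, 31, 34, 40}
Set B = {1, 8, 10, 14, 21, 26, 28, 36}
A \ B includes elements in A that are not in B.
Check each element of A:
6 (not in B, keep), 9 (not in B, keep), 13 (not in B, keep), 14 (in B, remove), 18 (not in B, keep), 26 (in B, remove), 31 (not in B, keep), 34 (not in B, keep), 40 (not in B, keep)
A \ B = {6, 9, 13, 18, 31, 34, 40}

{6, 9, 13, 18, 31, 34, 40}


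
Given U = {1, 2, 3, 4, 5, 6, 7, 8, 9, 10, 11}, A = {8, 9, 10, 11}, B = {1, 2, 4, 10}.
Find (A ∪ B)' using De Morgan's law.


U = {1, 2, 3, 4, 5, 6, 7, 8, 9, 10, 11}
A = {8, 9, 10, 11}, B = {1, 2, 4, 10}
A ∪ B = {1, 2, 4, 8, 9, 10, 11}
(A ∪ B)' = U \ (A ∪ B) = {3, 5, 6, 7}
Verification via A' ∩ B': A' = {1, 2, 3, 4, 5, 6, 7}, B' = {3, 5, 6, 7, 8, 9, 11}
A' ∩ B' = {3, 5, 6, 7} ✓

{3, 5, 6, 7}


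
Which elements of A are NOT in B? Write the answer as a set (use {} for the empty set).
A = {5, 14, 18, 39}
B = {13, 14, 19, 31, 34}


Set A = {5, 14, 18, 39}
Set B = {13, 14, 19, 31, 34}
Check each element of A against B:
5 ∉ B (include), 14 ∈ B, 18 ∉ B (include), 39 ∉ B (include)
Elements of A not in B: {5, 18, 39}

{5, 18, 39}


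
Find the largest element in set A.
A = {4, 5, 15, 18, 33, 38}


Set A = {4, 5, 15, 18, 33, 38}
Elements in ascending order: 4, 5, 15, 18, 33, 38
The largest element is 38.

38


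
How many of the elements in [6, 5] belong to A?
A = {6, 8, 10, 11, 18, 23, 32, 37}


Set A = {6, 8, 10, 11, 18, 23, 32, 37}
Candidates: [6, 5]
Check each candidate:
6 ∈ A, 5 ∉ A
Count of candidates in A: 1

1


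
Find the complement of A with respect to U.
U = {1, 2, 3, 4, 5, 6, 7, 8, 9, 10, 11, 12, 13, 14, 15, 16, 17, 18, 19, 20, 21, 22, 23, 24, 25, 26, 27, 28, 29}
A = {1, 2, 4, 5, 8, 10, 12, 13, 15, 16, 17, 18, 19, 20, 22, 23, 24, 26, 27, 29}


Universal set U = {1, 2, 3, 4, 5, 6, 7, 8, 9, 10, 11, 12, 13, 14, 15, 16, 17, 18, 19, 20, 21, 22, 23, 24, 25, 26, 27, 28, 29}
Set A = {1, 2, 4, 5, 8, 10, 12, 13, 15, 16, 17, 18, 19, 20, 22, 23, 24, 26, 27, 29}
A' = U \ A = elements in U but not in A
Checking each element of U:
1 (in A, exclude), 2 (in A, exclude), 3 (not in A, include), 4 (in A, exclude), 5 (in A, exclude), 6 (not in A, include), 7 (not in A, include), 8 (in A, exclude), 9 (not in A, include), 10 (in A, exclude), 11 (not in A, include), 12 (in A, exclude), 13 (in A, exclude), 14 (not in A, include), 15 (in A, exclude), 16 (in A, exclude), 17 (in A, exclude), 18 (in A, exclude), 19 (in A, exclude), 20 (in A, exclude), 21 (not in A, include), 22 (in A, exclude), 23 (in A, exclude), 24 (in A, exclude), 25 (not in A, include), 26 (in A, exclude), 27 (in A, exclude), 28 (not in A, include), 29 (in A, exclude)
A' = {3, 6, 7, 9, 11, 14, 21, 25, 28}

{3, 6, 7, 9, 11, 14, 21, 25, 28}


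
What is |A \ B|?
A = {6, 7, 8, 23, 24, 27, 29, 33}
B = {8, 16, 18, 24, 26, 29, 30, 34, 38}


Set A = {6, 7, 8, 23, 24, 27, 29, 33}
Set B = {8, 16, 18, 24, 26, 29, 30, 34, 38}
A \ B = {6, 7, 23, 27, 33}
|A \ B| = 5

5


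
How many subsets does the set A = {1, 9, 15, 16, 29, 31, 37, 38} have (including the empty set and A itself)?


Set A = {1, 9, 15, 16, 29, 31, 37, 38}
|A| = 8
The power set P(A) contains all subsets of A.
|P(A)| = 2^|A| = 2^8 = 256

256


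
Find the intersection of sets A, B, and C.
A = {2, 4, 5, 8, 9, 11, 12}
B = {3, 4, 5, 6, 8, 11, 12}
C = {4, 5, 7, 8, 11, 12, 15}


Set A = {2, 4, 5, 8, 9, 11, 12}
Set B = {3, 4, 5, 6, 8, 11, 12}
Set C = {4, 5, 7, 8, 11, 12, 15}
First, A ∩ B = {4, 5, 8, 11, 12}
Then, (A ∩ B) ∩ C = {4, 5, 8, 11, 12}

{4, 5, 8, 11, 12}


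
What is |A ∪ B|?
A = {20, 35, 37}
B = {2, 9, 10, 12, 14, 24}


Set A = {20, 35, 37}, |A| = 3
Set B = {2, 9, 10, 12, 14, 24}, |B| = 6
A ∩ B = {}, |A ∩ B| = 0
|A ∪ B| = |A| + |B| - |A ∩ B| = 3 + 6 - 0 = 9

9


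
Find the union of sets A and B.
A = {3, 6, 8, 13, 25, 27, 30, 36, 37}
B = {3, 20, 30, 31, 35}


Set A = {3, 6, 8, 13, 25, 27, 30, 36, 37}
Set B = {3, 20, 30, 31, 35}
A ∪ B includes all elements in either set.
Elements from A: {3, 6, 8, 13, 25, 27, 30, 36, 37}
Elements from B not already included: {20, 31, 35}
A ∪ B = {3, 6, 8, 13, 20, 25, 27, 30, 31, 35, 36, 37}

{3, 6, 8, 13, 20, 25, 27, 30, 31, 35, 36, 37}


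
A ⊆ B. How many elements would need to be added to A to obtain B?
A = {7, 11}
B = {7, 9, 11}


Set A = {7, 11}, |A| = 2
Set B = {7, 9, 11}, |B| = 3
Since A ⊆ B: B \ A = {9}
|B| - |A| = 3 - 2 = 1

1


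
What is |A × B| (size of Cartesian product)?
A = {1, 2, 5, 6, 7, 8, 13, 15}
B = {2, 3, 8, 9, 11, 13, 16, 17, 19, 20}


Set A = {1, 2, 5, 6, 7, 8, 13, 15} has 8 elements.
Set B = {2, 3, 8, 9, 11, 13, 16, 17, 19, 20} has 10 elements.
|A × B| = |A| × |B| = 8 × 10 = 80

80


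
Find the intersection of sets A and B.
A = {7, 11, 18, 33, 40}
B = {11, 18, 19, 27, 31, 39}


Set A = {7, 11, 18, 33, 40}
Set B = {11, 18, 19, 27, 31, 39}
A ∩ B includes only elements in both sets.
Check each element of A against B:
7 ✗, 11 ✓, 18 ✓, 33 ✗, 40 ✗
A ∩ B = {11, 18}

{11, 18}


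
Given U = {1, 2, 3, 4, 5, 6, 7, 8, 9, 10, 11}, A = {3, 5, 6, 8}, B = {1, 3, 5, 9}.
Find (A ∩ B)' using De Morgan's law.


U = {1, 2, 3, 4, 5, 6, 7, 8, 9, 10, 11}
A = {3, 5, 6, 8}, B = {1, 3, 5, 9}
A ∩ B = {3, 5}
(A ∩ B)' = U \ (A ∩ B) = {1, 2, 4, 6, 7, 8, 9, 10, 11}
Verification via A' ∪ B': A' = {1, 2, 4, 7, 9, 10, 11}, B' = {2, 4, 6, 7, 8, 10, 11}
A' ∪ B' = {1, 2, 4, 6, 7, 8, 9, 10, 11} ✓

{1, 2, 4, 6, 7, 8, 9, 10, 11}


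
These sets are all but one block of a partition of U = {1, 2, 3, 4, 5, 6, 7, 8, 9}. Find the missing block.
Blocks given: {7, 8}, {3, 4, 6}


U = {1, 2, 3, 4, 5, 6, 7, 8, 9}
Shown blocks: {7, 8}, {3, 4, 6}
A partition's blocks are pairwise disjoint and cover U, so the missing block = U \ (union of shown blocks).
Union of shown blocks: {3, 4, 6, 7, 8}
Missing block = U \ (union) = {1, 2, 5, 9}

{1, 2, 5, 9}


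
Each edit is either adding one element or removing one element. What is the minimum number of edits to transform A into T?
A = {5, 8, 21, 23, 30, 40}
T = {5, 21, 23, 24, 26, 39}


Set A = {5, 8, 21, 23, 30, 40}
Set T = {5, 21, 23, 24, 26, 39}
Elements to remove from A (in A, not in T): {8, 30, 40} → 3 removals
Elements to add to A (in T, not in A): {24, 26, 39} → 3 additions
Total edits = 3 + 3 = 6

6


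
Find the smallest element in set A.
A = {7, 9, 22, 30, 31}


Set A = {7, 9, 22, 30, 31}
Elements in ascending order: 7, 9, 22, 30, 31
The smallest element is 7.

7


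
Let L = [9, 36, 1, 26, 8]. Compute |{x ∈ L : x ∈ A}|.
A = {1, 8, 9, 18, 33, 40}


Set A = {1, 8, 9, 18, 33, 40}
Candidates: [9, 36, 1, 26, 8]
Check each candidate:
9 ∈ A, 36 ∉ A, 1 ∈ A, 26 ∉ A, 8 ∈ A
Count of candidates in A: 3

3


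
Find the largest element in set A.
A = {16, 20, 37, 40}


Set A = {16, 20, 37, 40}
Elements in ascending order: 16, 20, 37, 40
The largest element is 40.

40


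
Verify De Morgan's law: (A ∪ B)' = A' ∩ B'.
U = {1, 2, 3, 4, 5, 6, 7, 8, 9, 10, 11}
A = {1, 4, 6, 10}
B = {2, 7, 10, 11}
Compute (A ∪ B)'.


U = {1, 2, 3, 4, 5, 6, 7, 8, 9, 10, 11}
A = {1, 4, 6, 10}, B = {2, 7, 10, 11}
A ∪ B = {1, 2, 4, 6, 7, 10, 11}
(A ∪ B)' = U \ (A ∪ B) = {3, 5, 8, 9}
Verification via A' ∩ B': A' = {2, 3, 5, 7, 8, 9, 11}, B' = {1, 3, 4, 5, 6, 8, 9}
A' ∩ B' = {3, 5, 8, 9} ✓

{3, 5, 8, 9}


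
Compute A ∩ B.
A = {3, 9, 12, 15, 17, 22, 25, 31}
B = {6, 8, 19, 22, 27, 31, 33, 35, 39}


Set A = {3, 9, 12, 15, 17, 22, 25, 31}
Set B = {6, 8, 19, 22, 27, 31, 33, 35, 39}
A ∩ B includes only elements in both sets.
Check each element of A against B:
3 ✗, 9 ✗, 12 ✗, 15 ✗, 17 ✗, 22 ✓, 25 ✗, 31 ✓
A ∩ B = {22, 31}

{22, 31}


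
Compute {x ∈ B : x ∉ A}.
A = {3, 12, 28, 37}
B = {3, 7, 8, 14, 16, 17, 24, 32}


Set A = {3, 12, 28, 37}
Set B = {3, 7, 8, 14, 16, 17, 24, 32}
Check each element of B against A:
3 ∈ A, 7 ∉ A (include), 8 ∉ A (include), 14 ∉ A (include), 16 ∉ A (include), 17 ∉ A (include), 24 ∉ A (include), 32 ∉ A (include)
Elements of B not in A: {7, 8, 14, 16, 17, 24, 32}

{7, 8, 14, 16, 17, 24, 32}


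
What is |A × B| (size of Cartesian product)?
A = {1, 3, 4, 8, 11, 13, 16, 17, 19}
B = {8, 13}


Set A = {1, 3, 4, 8, 11, 13, 16, 17, 19} has 9 elements.
Set B = {8, 13} has 2 elements.
|A × B| = |A| × |B| = 9 × 2 = 18

18


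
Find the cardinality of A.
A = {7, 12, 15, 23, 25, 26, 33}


Set A = {7, 12, 15, 23, 25, 26, 33}
Listing elements: 7, 12, 15, 23, 25, 26, 33
Counting: 7 elements
|A| = 7

7


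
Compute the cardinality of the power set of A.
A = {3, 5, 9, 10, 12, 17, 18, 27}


Set A = {3, 5, 9, 10, 12, 17, 18, 27}
|A| = 8
The power set P(A) contains all subsets of A.
|P(A)| = 2^|A| = 2^8 = 256

256


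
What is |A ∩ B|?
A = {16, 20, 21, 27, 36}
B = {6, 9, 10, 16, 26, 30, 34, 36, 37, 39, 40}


Set A = {16, 20, 21, 27, 36}
Set B = {6, 9, 10, 16, 26, 30, 34, 36, 37, 39, 40}
A ∩ B = {16, 36}
|A ∩ B| = 2

2


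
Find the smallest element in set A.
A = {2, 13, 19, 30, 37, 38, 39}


Set A = {2, 13, 19, 30, 37, 38, 39}
Elements in ascending order: 2, 13, 19, 30, 37, 38, 39
The smallest element is 2.

2


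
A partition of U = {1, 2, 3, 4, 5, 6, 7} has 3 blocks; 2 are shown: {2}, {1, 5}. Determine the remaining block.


U = {1, 2, 3, 4, 5, 6, 7}
Shown blocks: {2}, {1, 5}
A partition's blocks are pairwise disjoint and cover U, so the missing block = U \ (union of shown blocks).
Union of shown blocks: {1, 2, 5}
Missing block = U \ (union) = {3, 4, 6, 7}

{3, 4, 6, 7}


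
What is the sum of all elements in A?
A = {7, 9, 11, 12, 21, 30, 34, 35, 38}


Set A = {7, 9, 11, 12, 21, 30, 34, 35, 38}
Sum = 7 + 9 + 11 + 12 + 21 + 30 + 34 + 35 + 38 = 197

197


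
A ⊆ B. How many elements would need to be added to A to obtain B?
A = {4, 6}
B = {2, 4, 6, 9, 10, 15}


Set A = {4, 6}, |A| = 2
Set B = {2, 4, 6, 9, 10, 15}, |B| = 6
Since A ⊆ B: B \ A = {2, 9, 10, 15}
|B| - |A| = 6 - 2 = 4

4


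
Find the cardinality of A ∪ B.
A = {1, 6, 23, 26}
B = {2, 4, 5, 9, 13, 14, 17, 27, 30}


Set A = {1, 6, 23, 26}, |A| = 4
Set B = {2, 4, 5, 9, 13, 14, 17, 27, 30}, |B| = 9
A ∩ B = {}, |A ∩ B| = 0
|A ∪ B| = |A| + |B| - |A ∩ B| = 4 + 9 - 0 = 13

13


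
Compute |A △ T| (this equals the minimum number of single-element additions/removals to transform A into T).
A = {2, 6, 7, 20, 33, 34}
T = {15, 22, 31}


Set A = {2, 6, 7, 20, 33, 34}
Set T = {15, 22, 31}
Elements to remove from A (in A, not in T): {2, 6, 7, 20, 33, 34} → 6 removals
Elements to add to A (in T, not in A): {15, 22, 31} → 3 additions
Total edits = 6 + 3 = 9

9


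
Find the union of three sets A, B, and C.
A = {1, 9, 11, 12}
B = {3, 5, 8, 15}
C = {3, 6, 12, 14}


Set A = {1, 9, 11, 12}
Set B = {3, 5, 8, 15}
Set C = {3, 6, 12, 14}
First, A ∪ B = {1, 3, 5, 8, 9, 11, 12, 15}
Then, (A ∪ B) ∪ C = {1, 3, 5, 6, 8, 9, 11, 12, 14, 15}

{1, 3, 5, 6, 8, 9, 11, 12, 14, 15}


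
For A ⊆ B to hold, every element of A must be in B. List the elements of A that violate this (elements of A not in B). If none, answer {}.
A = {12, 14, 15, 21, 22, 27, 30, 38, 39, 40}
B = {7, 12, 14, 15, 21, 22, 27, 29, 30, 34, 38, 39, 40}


Set A = {12, 14, 15, 21, 22, 27, 30, 38, 39, 40}
Set B = {7, 12, 14, 15, 21, 22, 27, 29, 30, 34, 38, 39, 40}
Check each element of A against B:
12 ∈ B, 14 ∈ B, 15 ∈ B, 21 ∈ B, 22 ∈ B, 27 ∈ B, 30 ∈ B, 38 ∈ B, 39 ∈ B, 40 ∈ B
Elements of A not in B: {}

{}


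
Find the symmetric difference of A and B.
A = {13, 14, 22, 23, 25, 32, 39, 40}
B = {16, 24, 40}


Set A = {13, 14, 22, 23, 25, 32, 39, 40}
Set B = {16, 24, 40}
A △ B = (A \ B) ∪ (B \ A)
Elements in A but not B: {13, 14, 22, 23, 25, 32, 39}
Elements in B but not A: {16, 24}
A △ B = {13, 14, 16, 22, 23, 24, 25, 32, 39}

{13, 14, 16, 22, 23, 24, 25, 32, 39}


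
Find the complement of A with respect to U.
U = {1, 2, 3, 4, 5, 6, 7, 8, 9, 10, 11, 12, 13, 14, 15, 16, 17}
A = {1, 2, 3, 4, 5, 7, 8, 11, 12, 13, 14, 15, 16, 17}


Universal set U = {1, 2, 3, 4, 5, 6, 7, 8, 9, 10, 11, 12, 13, 14, 15, 16, 17}
Set A = {1, 2, 3, 4, 5, 7, 8, 11, 12, 13, 14, 15, 16, 17}
A' = U \ A = elements in U but not in A
Checking each element of U:
1 (in A, exclude), 2 (in A, exclude), 3 (in A, exclude), 4 (in A, exclude), 5 (in A, exclude), 6 (not in A, include), 7 (in A, exclude), 8 (in A, exclude), 9 (not in A, include), 10 (not in A, include), 11 (in A, exclude), 12 (in A, exclude), 13 (in A, exclude), 14 (in A, exclude), 15 (in A, exclude), 16 (in A, exclude), 17 (in A, exclude)
A' = {6, 9, 10}

{6, 9, 10}


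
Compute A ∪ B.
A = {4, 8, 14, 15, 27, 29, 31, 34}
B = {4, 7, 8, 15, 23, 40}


Set A = {4, 8, 14, 15, 27, 29, 31, 34}
Set B = {4, 7, 8, 15, 23, 40}
A ∪ B includes all elements in either set.
Elements from A: {4, 8, 14, 15, 27, 29, 31, 34}
Elements from B not already included: {7, 23, 40}
A ∪ B = {4, 7, 8, 14, 15, 23, 27, 29, 31, 34, 40}

{4, 7, 8, 14, 15, 23, 27, 29, 31, 34, 40}


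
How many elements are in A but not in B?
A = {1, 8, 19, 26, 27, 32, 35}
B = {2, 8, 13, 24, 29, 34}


Set A = {1, 8, 19, 26, 27, 32, 35}
Set B = {2, 8, 13, 24, 29, 34}
A \ B = {1, 19, 26, 27, 32, 35}
|A \ B| = 6

6


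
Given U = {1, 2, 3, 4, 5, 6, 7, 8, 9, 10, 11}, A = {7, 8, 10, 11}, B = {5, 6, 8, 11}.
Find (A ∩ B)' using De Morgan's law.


U = {1, 2, 3, 4, 5, 6, 7, 8, 9, 10, 11}
A = {7, 8, 10, 11}, B = {5, 6, 8, 11}
A ∩ B = {8, 11}
(A ∩ B)' = U \ (A ∩ B) = {1, 2, 3, 4, 5, 6, 7, 9, 10}
Verification via A' ∪ B': A' = {1, 2, 3, 4, 5, 6, 9}, B' = {1, 2, 3, 4, 7, 9, 10}
A' ∪ B' = {1, 2, 3, 4, 5, 6, 7, 9, 10} ✓

{1, 2, 3, 4, 5, 6, 7, 9, 10}


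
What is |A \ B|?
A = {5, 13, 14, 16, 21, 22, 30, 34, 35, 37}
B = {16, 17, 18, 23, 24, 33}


Set A = {5, 13, 14, 16, 21, 22, 30, 34, 35, 37}
Set B = {16, 17, 18, 23, 24, 33}
A \ B = {5, 13, 14, 21, 22, 30, 34, 35, 37}
|A \ B| = 9

9


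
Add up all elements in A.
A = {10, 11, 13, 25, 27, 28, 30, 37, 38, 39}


Set A = {10, 11, 13, 25, 27, 28, 30, 37, 38, 39}
Sum = 10 + 11 + 13 + 25 + 27 + 28 + 30 + 37 + 38 + 39 = 258

258


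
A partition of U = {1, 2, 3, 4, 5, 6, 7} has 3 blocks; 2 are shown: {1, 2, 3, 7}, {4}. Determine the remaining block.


U = {1, 2, 3, 4, 5, 6, 7}
Shown blocks: {1, 2, 3, 7}, {4}
A partition's blocks are pairwise disjoint and cover U, so the missing block = U \ (union of shown blocks).
Union of shown blocks: {1, 2, 3, 4, 7}
Missing block = U \ (union) = {5, 6}

{5, 6}


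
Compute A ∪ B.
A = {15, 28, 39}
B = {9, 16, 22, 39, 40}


Set A = {15, 28, 39}
Set B = {9, 16, 22, 39, 40}
A ∪ B includes all elements in either set.
Elements from A: {15, 28, 39}
Elements from B not already included: {9, 16, 22, 40}
A ∪ B = {9, 15, 16, 22, 28, 39, 40}

{9, 15, 16, 22, 28, 39, 40}


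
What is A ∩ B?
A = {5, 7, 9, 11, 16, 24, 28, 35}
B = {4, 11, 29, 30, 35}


Set A = {5, 7, 9, 11, 16, 24, 28, 35}
Set B = {4, 11, 29, 30, 35}
A ∩ B includes only elements in both sets.
Check each element of A against B:
5 ✗, 7 ✗, 9 ✗, 11 ✓, 16 ✗, 24 ✗, 28 ✗, 35 ✓
A ∩ B = {11, 35}

{11, 35}


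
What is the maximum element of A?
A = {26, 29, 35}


Set A = {26, 29, 35}
Elements in ascending order: 26, 29, 35
The largest element is 35.

35


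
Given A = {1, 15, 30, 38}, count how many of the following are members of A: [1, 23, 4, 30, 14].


Set A = {1, 15, 30, 38}
Candidates: [1, 23, 4, 30, 14]
Check each candidate:
1 ∈ A, 23 ∉ A, 4 ∉ A, 30 ∈ A, 14 ∉ A
Count of candidates in A: 2

2


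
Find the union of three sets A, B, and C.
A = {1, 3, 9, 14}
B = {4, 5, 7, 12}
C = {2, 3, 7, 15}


Set A = {1, 3, 9, 14}
Set B = {4, 5, 7, 12}
Set C = {2, 3, 7, 15}
First, A ∪ B = {1, 3, 4, 5, 7, 9, 12, 14}
Then, (A ∪ B) ∪ C = {1, 2, 3, 4, 5, 7, 9, 12, 14, 15}

{1, 2, 3, 4, 5, 7, 9, 12, 14, 15}


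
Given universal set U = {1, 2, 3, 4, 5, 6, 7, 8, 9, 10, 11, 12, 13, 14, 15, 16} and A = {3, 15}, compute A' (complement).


Universal set U = {1, 2, 3, 4, 5, 6, 7, 8, 9, 10, 11, 12, 13, 14, 15, 16}
Set A = {3, 15}
A' = U \ A = elements in U but not in A
Checking each element of U:
1 (not in A, include), 2 (not in A, include), 3 (in A, exclude), 4 (not in A, include), 5 (not in A, include), 6 (not in A, include), 7 (not in A, include), 8 (not in A, include), 9 (not in A, include), 10 (not in A, include), 11 (not in A, include), 12 (not in A, include), 13 (not in A, include), 14 (not in A, include), 15 (in A, exclude), 16 (not in A, include)
A' = {1, 2, 4, 5, 6, 7, 8, 9, 10, 11, 12, 13, 14, 16}

{1, 2, 4, 5, 6, 7, 8, 9, 10, 11, 12, 13, 14, 16}


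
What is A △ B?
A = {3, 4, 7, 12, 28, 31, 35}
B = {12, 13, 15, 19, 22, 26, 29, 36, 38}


Set A = {3, 4, 7, 12, 28, 31, 35}
Set B = {12, 13, 15, 19, 22, 26, 29, 36, 38}
A △ B = (A \ B) ∪ (B \ A)
Elements in A but not B: {3, 4, 7, 28, 31, 35}
Elements in B but not A: {13, 15, 19, 22, 26, 29, 36, 38}
A △ B = {3, 4, 7, 13, 15, 19, 22, 26, 28, 29, 31, 35, 36, 38}

{3, 4, 7, 13, 15, 19, 22, 26, 28, 29, 31, 35, 36, 38}


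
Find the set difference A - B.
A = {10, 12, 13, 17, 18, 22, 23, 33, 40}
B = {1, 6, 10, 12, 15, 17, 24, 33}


Set A = {10, 12, 13, 17, 18, 22, 23, 33, 40}
Set B = {1, 6, 10, 12, 15, 17, 24, 33}
A \ B includes elements in A that are not in B.
Check each element of A:
10 (in B, remove), 12 (in B, remove), 13 (not in B, keep), 17 (in B, remove), 18 (not in B, keep), 22 (not in B, keep), 23 (not in B, keep), 33 (in B, remove), 40 (not in B, keep)
A \ B = {13, 18, 22, 23, 40}

{13, 18, 22, 23, 40}


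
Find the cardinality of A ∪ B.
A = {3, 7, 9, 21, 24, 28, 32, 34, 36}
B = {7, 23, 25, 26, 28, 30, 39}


Set A = {3, 7, 9, 21, 24, 28, 32, 34, 36}, |A| = 9
Set B = {7, 23, 25, 26, 28, 30, 39}, |B| = 7
A ∩ B = {7, 28}, |A ∩ B| = 2
|A ∪ B| = |A| + |B| - |A ∩ B| = 9 + 7 - 2 = 14

14


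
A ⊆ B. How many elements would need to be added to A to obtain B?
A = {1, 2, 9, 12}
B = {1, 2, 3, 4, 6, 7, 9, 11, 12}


Set A = {1, 2, 9, 12}, |A| = 4
Set B = {1, 2, 3, 4, 6, 7, 9, 11, 12}, |B| = 9
Since A ⊆ B: B \ A = {3, 4, 6, 7, 11}
|B| - |A| = 9 - 4 = 5

5


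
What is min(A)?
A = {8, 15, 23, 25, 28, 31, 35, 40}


Set A = {8, 15, 23, 25, 28, 31, 35, 40}
Elements in ascending order: 8, 15, 23, 25, 28, 31, 35, 40
The smallest element is 8.

8


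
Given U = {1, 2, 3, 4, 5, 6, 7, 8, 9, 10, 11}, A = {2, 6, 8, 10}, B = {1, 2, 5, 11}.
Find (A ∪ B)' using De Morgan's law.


U = {1, 2, 3, 4, 5, 6, 7, 8, 9, 10, 11}
A = {2, 6, 8, 10}, B = {1, 2, 5, 11}
A ∪ B = {1, 2, 5, 6, 8, 10, 11}
(A ∪ B)' = U \ (A ∪ B) = {3, 4, 7, 9}
Verification via A' ∩ B': A' = {1, 3, 4, 5, 7, 9, 11}, B' = {3, 4, 6, 7, 8, 9, 10}
A' ∩ B' = {3, 4, 7, 9} ✓

{3, 4, 7, 9}


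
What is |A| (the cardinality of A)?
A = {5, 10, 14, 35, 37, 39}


Set A = {5, 10, 14, 35, 37, 39}
Listing elements: 5, 10, 14, 35, 37, 39
Counting: 6 elements
|A| = 6

6


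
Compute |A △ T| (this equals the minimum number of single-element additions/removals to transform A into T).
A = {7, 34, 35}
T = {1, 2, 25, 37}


Set A = {7, 34, 35}
Set T = {1, 2, 25, 37}
Elements to remove from A (in A, not in T): {7, 34, 35} → 3 removals
Elements to add to A (in T, not in A): {1, 2, 25, 37} → 4 additions
Total edits = 3 + 4 = 7

7


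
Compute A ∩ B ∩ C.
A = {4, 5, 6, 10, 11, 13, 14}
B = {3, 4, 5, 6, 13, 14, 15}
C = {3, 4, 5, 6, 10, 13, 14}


Set A = {4, 5, 6, 10, 11, 13, 14}
Set B = {3, 4, 5, 6, 13, 14, 15}
Set C = {3, 4, 5, 6, 10, 13, 14}
First, A ∩ B = {4, 5, 6, 13, 14}
Then, (A ∩ B) ∩ C = {4, 5, 6, 13, 14}

{4, 5, 6, 13, 14}


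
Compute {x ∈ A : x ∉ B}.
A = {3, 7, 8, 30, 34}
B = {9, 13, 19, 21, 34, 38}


Set A = {3, 7, 8, 30, 34}
Set B = {9, 13, 19, 21, 34, 38}
Check each element of A against B:
3 ∉ B (include), 7 ∉ B (include), 8 ∉ B (include), 30 ∉ B (include), 34 ∈ B
Elements of A not in B: {3, 7, 8, 30}

{3, 7, 8, 30}


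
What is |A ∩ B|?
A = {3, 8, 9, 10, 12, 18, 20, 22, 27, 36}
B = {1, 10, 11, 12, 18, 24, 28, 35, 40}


Set A = {3, 8, 9, 10, 12, 18, 20, 22, 27, 36}
Set B = {1, 10, 11, 12, 18, 24, 28, 35, 40}
A ∩ B = {10, 12, 18}
|A ∩ B| = 3

3


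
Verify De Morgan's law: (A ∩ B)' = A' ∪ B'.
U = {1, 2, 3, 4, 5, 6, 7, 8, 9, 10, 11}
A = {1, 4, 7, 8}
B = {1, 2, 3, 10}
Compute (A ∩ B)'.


U = {1, 2, 3, 4, 5, 6, 7, 8, 9, 10, 11}
A = {1, 4, 7, 8}, B = {1, 2, 3, 10}
A ∩ B = {1}
(A ∩ B)' = U \ (A ∩ B) = {2, 3, 4, 5, 6, 7, 8, 9, 10, 11}
Verification via A' ∪ B': A' = {2, 3, 5, 6, 9, 10, 11}, B' = {4, 5, 6, 7, 8, 9, 11}
A' ∪ B' = {2, 3, 4, 5, 6, 7, 8, 9, 10, 11} ✓

{2, 3, 4, 5, 6, 7, 8, 9, 10, 11}


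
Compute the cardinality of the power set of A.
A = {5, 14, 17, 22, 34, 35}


Set A = {5, 14, 17, 22, 34, 35}
|A| = 6
The power set P(A) contains all subsets of A.
|P(A)| = 2^|A| = 2^6 = 64

64


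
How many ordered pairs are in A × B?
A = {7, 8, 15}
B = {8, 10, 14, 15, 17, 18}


Set A = {7, 8, 15} has 3 elements.
Set B = {8, 10, 14, 15, 17, 18} has 6 elements.
|A × B| = |A| × |B| = 3 × 6 = 18

18


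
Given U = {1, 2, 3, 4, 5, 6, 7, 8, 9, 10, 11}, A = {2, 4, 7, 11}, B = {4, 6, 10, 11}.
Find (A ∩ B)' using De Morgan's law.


U = {1, 2, 3, 4, 5, 6, 7, 8, 9, 10, 11}
A = {2, 4, 7, 11}, B = {4, 6, 10, 11}
A ∩ B = {4, 11}
(A ∩ B)' = U \ (A ∩ B) = {1, 2, 3, 5, 6, 7, 8, 9, 10}
Verification via A' ∪ B': A' = {1, 3, 5, 6, 8, 9, 10}, B' = {1, 2, 3, 5, 7, 8, 9}
A' ∪ B' = {1, 2, 3, 5, 6, 7, 8, 9, 10} ✓

{1, 2, 3, 5, 6, 7, 8, 9, 10}


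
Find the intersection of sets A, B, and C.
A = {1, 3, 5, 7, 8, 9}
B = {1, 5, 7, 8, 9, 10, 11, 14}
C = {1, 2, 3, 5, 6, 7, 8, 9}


Set A = {1, 3, 5, 7, 8, 9}
Set B = {1, 5, 7, 8, 9, 10, 11, 14}
Set C = {1, 2, 3, 5, 6, 7, 8, 9}
First, A ∩ B = {1, 5, 7, 8, 9}
Then, (A ∩ B) ∩ C = {1, 5, 7, 8, 9}

{1, 5, 7, 8, 9}


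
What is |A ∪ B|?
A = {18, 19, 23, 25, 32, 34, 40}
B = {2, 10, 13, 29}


Set A = {18, 19, 23, 25, 32, 34, 40}, |A| = 7
Set B = {2, 10, 13, 29}, |B| = 4
A ∩ B = {}, |A ∩ B| = 0
|A ∪ B| = |A| + |B| - |A ∩ B| = 7 + 4 - 0 = 11

11


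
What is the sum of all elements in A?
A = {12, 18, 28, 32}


Set A = {12, 18, 28, 32}
Sum = 12 + 18 + 28 + 32 = 90

90


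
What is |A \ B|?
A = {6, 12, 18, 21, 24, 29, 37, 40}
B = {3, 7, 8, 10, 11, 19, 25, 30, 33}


Set A = {6, 12, 18, 21, 24, 29, 37, 40}
Set B = {3, 7, 8, 10, 11, 19, 25, 30, 33}
A \ B = {6, 12, 18, 21, 24, 29, 37, 40}
|A \ B| = 8

8


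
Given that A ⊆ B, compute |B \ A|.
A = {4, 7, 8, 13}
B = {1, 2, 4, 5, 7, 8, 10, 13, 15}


Set A = {4, 7, 8, 13}, |A| = 4
Set B = {1, 2, 4, 5, 7, 8, 10, 13, 15}, |B| = 9
Since A ⊆ B: B \ A = {1, 2, 5, 10, 15}
|B| - |A| = 9 - 4 = 5

5


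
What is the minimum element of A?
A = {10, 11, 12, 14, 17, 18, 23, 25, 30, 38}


Set A = {10, 11, 12, 14, 17, 18, 23, 25, 30, 38}
Elements in ascending order: 10, 11, 12, 14, 17, 18, 23, 25, 30, 38
The smallest element is 10.

10


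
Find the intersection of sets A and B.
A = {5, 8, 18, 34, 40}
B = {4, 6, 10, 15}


Set A = {5, 8, 18, 34, 40}
Set B = {4, 6, 10, 15}
A ∩ B includes only elements in both sets.
Check each element of A against B:
5 ✗, 8 ✗, 18 ✗, 34 ✗, 40 ✗
A ∩ B = {}

{}


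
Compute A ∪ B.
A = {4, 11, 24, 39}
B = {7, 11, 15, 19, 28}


Set A = {4, 11, 24, 39}
Set B = {7, 11, 15, 19, 28}
A ∪ B includes all elements in either set.
Elements from A: {4, 11, 24, 39}
Elements from B not already included: {7, 15, 19, 28}
A ∪ B = {4, 7, 11, 15, 19, 24, 28, 39}

{4, 7, 11, 15, 19, 24, 28, 39}


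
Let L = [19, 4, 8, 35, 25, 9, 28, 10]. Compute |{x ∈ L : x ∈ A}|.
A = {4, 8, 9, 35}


Set A = {4, 8, 9, 35}
Candidates: [19, 4, 8, 35, 25, 9, 28, 10]
Check each candidate:
19 ∉ A, 4 ∈ A, 8 ∈ A, 35 ∈ A, 25 ∉ A, 9 ∈ A, 28 ∉ A, 10 ∉ A
Count of candidates in A: 4

4


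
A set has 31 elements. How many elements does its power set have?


The set has 31 elements.
The power set contains all possible subsets.
|P(A)| = 2^|A| = 2^31 = 2147483648

2147483648
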